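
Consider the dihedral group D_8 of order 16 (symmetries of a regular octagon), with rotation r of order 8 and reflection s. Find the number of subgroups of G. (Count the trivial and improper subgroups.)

|G| = 16, so by Lagrange every subgroup order divides 16. Divisors: 1, 2, 4, 8, 16.
Subgroups by order — order 1: 1; order 2: 9; order 4: 5; order 8: 3; order 16: 1.
Total: 1 + 9 + 5 + 3 + 1 = 19.

19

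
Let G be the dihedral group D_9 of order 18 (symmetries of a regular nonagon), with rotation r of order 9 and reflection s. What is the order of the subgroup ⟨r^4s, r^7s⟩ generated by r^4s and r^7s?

|⟨r^4s⟩| = 2 and |⟨r^7s⟩| = 2, so |H| is a multiple of lcm(2, 2) = 2 and divides |G| = 18.
Closing under the operation: H = {e, r^3, r^6, rs, r^4s, r^7s}, so |H| = 6.

6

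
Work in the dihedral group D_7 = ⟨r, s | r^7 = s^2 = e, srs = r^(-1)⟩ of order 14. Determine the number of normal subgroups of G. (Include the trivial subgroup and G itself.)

3

G has 10 subgroups. Checking conjugation-invariance by order — order 1: 1/1 normal; order 2: 0/7 normal; order 7: 1/1 normal; order 14: 1/1 normal.
Total normal subgroups: 3.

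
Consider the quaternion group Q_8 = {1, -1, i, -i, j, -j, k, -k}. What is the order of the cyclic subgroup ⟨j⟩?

4

Computing powers of j: the smallest k with (j)^k = e is k = 4.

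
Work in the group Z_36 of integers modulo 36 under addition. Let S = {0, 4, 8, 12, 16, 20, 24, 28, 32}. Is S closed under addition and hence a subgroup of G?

Yes

|S| = 9 divides |G| = 36, consistent with Lagrange.
S contains the identity, every element's inverse is in S, and S is closed under +: it is a subgroup.
In fact S = ⟨32⟩.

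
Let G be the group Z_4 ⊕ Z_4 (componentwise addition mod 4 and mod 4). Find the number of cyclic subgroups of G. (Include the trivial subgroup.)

10

A cyclic subgroup of order d is generated by each of its φ(d) elements of order d, so the cyclic subgroups of order d number (#elements of order d)/φ(d).
Cyclic subgroups by order — order 1: 1; order 2: 3; order 4: 6.
Total: 10.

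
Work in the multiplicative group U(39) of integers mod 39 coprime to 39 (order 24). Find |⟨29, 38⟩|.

12

|⟨29⟩| = 6 and |⟨38⟩| = 2, so |H| is a multiple of lcm(6, 2) = 6 and divides |G| = 24.
Closing under the operation: H = {1, 4, 10, 14, 16, 17, 22, 23, 25, 29, 35, 38}, so |H| = 12.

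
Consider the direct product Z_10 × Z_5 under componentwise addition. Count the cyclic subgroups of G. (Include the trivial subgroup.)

14

Group the elements of G by the cyclic subgroup they generate; each cyclic subgroup of order d accounts for φ(d) elements.
Cyclic subgroups by order — order 1: 1; order 2: 1; order 5: 6; order 10: 6.
Total: 14.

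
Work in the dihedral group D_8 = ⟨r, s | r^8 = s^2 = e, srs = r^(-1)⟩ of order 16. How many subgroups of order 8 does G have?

|G| = 16 and 8 | 16, so subgroups of order 8 are possible by Lagrange.
The subgroups of order 8 are: {e, r, r^2, r^3, r^4, r^5, r^6, r^7}; {e, r^2, r^4, r^6, s, r^2s, r^4s, r^6s}; {e, r^2, r^4, r^6, rs, r^3s, r^5s, r^7s}.
So G has 3 subgroups of order 8.

3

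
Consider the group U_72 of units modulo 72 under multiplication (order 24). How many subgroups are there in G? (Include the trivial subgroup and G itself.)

32

|G| = 24, so by Lagrange every subgroup order divides 24. Divisors: 1, 2, 3, 4, 6, 8, 12, 24.
Subgroups by order — order 1: 1; order 2: 7; order 3: 1; order 4: 7; order 6: 7; order 8: 1; order 12: 7; order 24: 1.
Total: 1 + 7 + 1 + 7 + 7 + 1 + 7 + 1 = 32.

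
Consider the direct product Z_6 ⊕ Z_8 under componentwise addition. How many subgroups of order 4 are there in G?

3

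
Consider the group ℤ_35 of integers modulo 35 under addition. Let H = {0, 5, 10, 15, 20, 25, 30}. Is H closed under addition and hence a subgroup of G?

|H| = 7 divides |G| = 35, consistent with Lagrange.
H contains the identity, every element's inverse is in H, and H is closed under +: it is a subgroup.
In fact H = ⟨20⟩.

Yes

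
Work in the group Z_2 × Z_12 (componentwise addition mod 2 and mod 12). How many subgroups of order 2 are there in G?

3

|G| = 24 and 2 | 24, so subgroups of order 2 are possible by Lagrange.
The subgroups of order 2 are: {(0,0), (0,6)}; {(0,0), (1,0)}; {(0,0), (1,6)}.
So G has 3 subgroups of order 2.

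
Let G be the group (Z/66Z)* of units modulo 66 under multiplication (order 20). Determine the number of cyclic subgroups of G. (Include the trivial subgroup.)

Group the elements of G by the cyclic subgroup they generate; each cyclic subgroup of order d accounts for φ(d) elements.
Cyclic subgroups by order — order 1: 1; order 2: 3; order 5: 1; order 10: 3.
Total: 8.

8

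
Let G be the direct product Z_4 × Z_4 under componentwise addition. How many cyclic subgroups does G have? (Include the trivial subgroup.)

A cyclic subgroup of order d is generated by each of its φ(d) elements of order d, so the cyclic subgroups of order d number (#elements of order d)/φ(d).
Cyclic subgroups by order — order 1: 1; order 2: 3; order 4: 6.
Total: 10.

10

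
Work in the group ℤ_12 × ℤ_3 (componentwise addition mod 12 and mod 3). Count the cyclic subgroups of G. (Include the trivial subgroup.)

Each element a generates a cyclic subgroup ⟨a⟩; distinct elements may generate the same one (a cyclic group of order d has φ(d) generators).
Cyclic subgroups by order — order 1: 1; order 2: 1; order 3: 4; order 4: 1; order 6: 4; order 12: 4.
Total: 15.

15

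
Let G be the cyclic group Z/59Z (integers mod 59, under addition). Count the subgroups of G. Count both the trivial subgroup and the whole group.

2

A cyclic group of order 59 has exactly one subgroup for each divisor of 59.
Divisors of 59: 1, 59.
So Z/59Z has 2 subgroups.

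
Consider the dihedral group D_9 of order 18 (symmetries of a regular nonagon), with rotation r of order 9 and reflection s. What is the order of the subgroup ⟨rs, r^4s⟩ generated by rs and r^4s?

|⟨rs⟩| = 2 and |⟨r^4s⟩| = 2, so |H| is a multiple of lcm(2, 2) = 2 and divides |G| = 18.
Closing under the operation: H = {e, r^3, r^6, rs, r^4s, r^7s}, so |H| = 6.

6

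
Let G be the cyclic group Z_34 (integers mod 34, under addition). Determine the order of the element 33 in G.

In Z_34, the order of an element a is n/gcd(a, n).
gcd(33, 34) = 1, so |⟨33⟩| = 34/1 = 34.

34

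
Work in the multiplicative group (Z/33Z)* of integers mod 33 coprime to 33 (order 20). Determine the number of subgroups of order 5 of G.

1

|G| = 20 and 5 | 20, so subgroups of order 5 are possible by Lagrange.
The subgroups of order 5 are: {1, 4, 16, 25, 31}.
So G has 1 subgroup of order 5.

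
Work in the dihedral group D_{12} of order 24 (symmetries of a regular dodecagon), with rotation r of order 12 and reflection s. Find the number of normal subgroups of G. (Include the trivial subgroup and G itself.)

9

G has 34 subgroups. Checking conjugation-invariance by order — order 1: 1/1 normal; order 2: 1/13 normal; order 3: 1/1 normal; order 4: 1/7 normal; order 6: 1/5 normal; order 8: 0/3 normal; order 12: 3/3 normal; order 24: 1/1 normal.
Total normal subgroups: 9.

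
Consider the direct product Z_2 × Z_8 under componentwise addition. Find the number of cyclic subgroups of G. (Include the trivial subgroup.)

8

A cyclic subgroup of order d is generated by each of its φ(d) elements of order d, so the cyclic subgroups of order d number (#elements of order d)/φ(d).
Cyclic subgroups by order — order 1: 1; order 2: 3; order 4: 2; order 8: 2.
Total: 8.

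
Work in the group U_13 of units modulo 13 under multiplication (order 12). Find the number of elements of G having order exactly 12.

4

The elements of order 12 are: 2, 6, 7, 11.
That's 4.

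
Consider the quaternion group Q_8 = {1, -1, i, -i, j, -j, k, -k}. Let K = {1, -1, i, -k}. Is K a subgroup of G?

No

-k ∈ K but its inverse k ∉ K, so K is not a subgroup.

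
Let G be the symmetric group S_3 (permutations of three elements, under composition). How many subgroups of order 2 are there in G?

3

|G| = 6 and 2 | 6, so subgroups of order 2 are possible by Lagrange.
The subgroups of order 2 are: {e, (1 2)}; {e, (1 3)}; {e, (2 3)}.
So G has 3 subgroups of order 2.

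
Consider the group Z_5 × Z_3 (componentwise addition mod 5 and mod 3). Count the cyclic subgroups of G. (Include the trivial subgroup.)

4

Each element a generates a cyclic subgroup ⟨a⟩; distinct elements may generate the same one (a cyclic group of order d has φ(d) generators).
Cyclic subgroups by order — order 1: 1; order 3: 1; order 5: 1; order 15: 1.
Total: 4.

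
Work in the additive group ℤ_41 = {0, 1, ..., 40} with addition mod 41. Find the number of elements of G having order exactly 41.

In a cyclic group of order 41, the number of elements of order d (for d | 41) is φ(d).
φ(41) = 40.

40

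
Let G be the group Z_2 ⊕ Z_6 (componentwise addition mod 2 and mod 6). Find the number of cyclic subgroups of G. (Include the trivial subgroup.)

8

A cyclic subgroup of order d is generated by each of its φ(d) elements of order d, so the cyclic subgroups of order d number (#elements of order d)/φ(d).
Cyclic subgroups by order — order 1: 1; order 2: 3; order 3: 1; order 6: 3.
Total: 8.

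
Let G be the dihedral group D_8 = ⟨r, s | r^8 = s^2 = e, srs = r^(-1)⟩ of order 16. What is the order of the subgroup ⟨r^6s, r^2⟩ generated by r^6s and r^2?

8

|⟨r^6s⟩| = 2 and |⟨r^2⟩| = 4, so |H| is a multiple of lcm(2, 4) = 4 and divides |G| = 16.
Closing under the operation: H = {e, r^2, r^4, r^6, s, r^2s, r^4s, r^6s}, so |H| = 8.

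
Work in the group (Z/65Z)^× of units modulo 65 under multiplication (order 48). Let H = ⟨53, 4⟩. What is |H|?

24

|⟨53⟩| = 4 and |⟨4⟩| = 6, so |H| is a multiple of lcm(4, 6) = 12 and divides |G| = 48.
Closing under the operation: H = {1, 3, 4, 9, 12, 14, 16, 17, 22, 23, 27, 29, 36, 38, 42, 43, 48, 49, 51, 53, 56, 61, 62, 64}, so |H| = 24.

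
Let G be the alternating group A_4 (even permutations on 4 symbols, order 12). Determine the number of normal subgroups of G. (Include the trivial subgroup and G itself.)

3

G has 10 subgroups. Checking conjugation-invariance by order — order 1: 1/1 normal; order 2: 0/3 normal; order 3: 0/4 normal; order 4: 1/1 normal; order 12: 1/1 normal.
Total normal subgroups: 3.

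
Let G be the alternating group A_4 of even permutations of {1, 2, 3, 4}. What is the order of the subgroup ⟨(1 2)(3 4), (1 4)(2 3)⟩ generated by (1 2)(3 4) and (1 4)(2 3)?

|⟨(1 2)(3 4)⟩| = 2 and |⟨(1 4)(2 3)⟩| = 2, so |H| is a multiple of lcm(2, 2) = 2 and divides |G| = 12.
Closing under the operation: H = {e, (1 2)(3 4), (1 3)(2 4), (1 4)(2 3)}, so |H| = 4.

4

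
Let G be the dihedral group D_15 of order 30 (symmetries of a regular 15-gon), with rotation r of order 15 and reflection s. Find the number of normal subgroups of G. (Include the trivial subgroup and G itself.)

5

G has 28 subgroups. Checking conjugation-invariance by order — order 1: 1/1 normal; order 2: 0/15 normal; order 3: 1/1 normal; order 5: 1/1 normal; order 6: 0/5 normal; order 10: 0/3 normal; order 15: 1/1 normal; order 30: 1/1 normal.
Total normal subgroups: 5.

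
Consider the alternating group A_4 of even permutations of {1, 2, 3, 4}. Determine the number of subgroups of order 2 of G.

3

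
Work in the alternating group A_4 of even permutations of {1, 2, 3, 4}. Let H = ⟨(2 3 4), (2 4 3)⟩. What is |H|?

3

|⟨(2 3 4)⟩| = 3 and |⟨(2 4 3)⟩| = 3, so |H| is a multiple of lcm(3, 3) = 3 and divides |G| = 12.
Closing under the operation: H = {e, (2 3 4), (2 4 3)}, so |H| = 3.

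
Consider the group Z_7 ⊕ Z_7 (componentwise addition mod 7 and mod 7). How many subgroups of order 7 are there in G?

8

|G| = 49 and 7 | 49, so subgroups of order 7 are possible by Lagrange.
The subgroups of order 7 are: {(0,0), (0,1), (0,2), (0,3), (0,4), (0,5), (0,6)}; {(0,0), (1,0), (2,0), (3,0), (4,0), (5,0), (6,0)}; {(0,0), (1,1), (2,2), (3,3), (4,4), (5,5), (6,6)}; {(0,0), (1,2), (2,4), (3,6), (4,1), (5,3), (6,5)}; … (8 in all).
So G has 8 subgroups of order 7.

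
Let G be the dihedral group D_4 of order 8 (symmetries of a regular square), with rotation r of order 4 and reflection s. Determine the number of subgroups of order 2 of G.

|G| = 8 and 2 | 8, so subgroups of order 2 are possible by Lagrange.
The subgroups of order 2 are: {e, r^2}; {e, r^2s}; {e, r^3s}; {e, rs}; … (5 in all).
So G has 5 subgroups of order 2.

5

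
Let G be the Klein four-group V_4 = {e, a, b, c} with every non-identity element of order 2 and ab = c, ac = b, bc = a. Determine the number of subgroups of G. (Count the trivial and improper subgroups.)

|G| = 4, so by Lagrange every subgroup order divides 4. Divisors: 1, 2, 4.
Subgroups by order — order 1: 1; order 2: 3; order 4: 1.
Total: 1 + 3 + 1 = 5.

5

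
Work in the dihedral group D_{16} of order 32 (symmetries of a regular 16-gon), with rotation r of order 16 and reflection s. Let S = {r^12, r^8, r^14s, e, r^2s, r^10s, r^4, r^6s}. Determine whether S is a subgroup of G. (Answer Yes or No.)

Yes

|S| = 8 divides |G| = 32, consistent with Lagrange.
S contains the identity, every element's inverse is in S, and S is closed under ·: it is a subgroup.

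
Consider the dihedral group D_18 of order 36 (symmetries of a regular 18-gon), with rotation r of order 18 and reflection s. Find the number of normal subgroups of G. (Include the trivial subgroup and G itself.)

G has 45 subgroups. Checking conjugation-invariance by order — order 1: 1/1 normal; order 2: 1/19 normal; order 3: 1/1 normal; order 4: 0/9 normal; order 6: 1/7 normal; order 9: 1/1 normal; order 12: 0/3 normal; order 18: 3/3 normal; order 36: 1/1 normal.
Total normal subgroups: 9.

9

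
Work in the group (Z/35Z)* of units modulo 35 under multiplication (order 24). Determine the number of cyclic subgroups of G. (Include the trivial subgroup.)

12

A cyclic subgroup of order d is generated by each of its φ(d) elements of order d, so the cyclic subgroups of order d number (#elements of order d)/φ(d).
Cyclic subgroups by order — order 1: 1; order 2: 3; order 3: 1; order 4: 2; order 6: 3; order 12: 2.
Total: 12.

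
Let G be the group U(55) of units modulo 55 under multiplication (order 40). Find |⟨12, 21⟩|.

8

|⟨12⟩| = 4 and |⟨21⟩| = 2, so |H| is a multiple of lcm(4, 2) = 4 and divides |G| = 40.
Closing under the operation: H = {1, 12, 21, 23, 32, 34, 43, 54}, so |H| = 8.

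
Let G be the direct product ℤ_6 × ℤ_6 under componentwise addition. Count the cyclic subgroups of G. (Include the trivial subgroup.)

Group the elements of G by the cyclic subgroup they generate; each cyclic subgroup of order d accounts for φ(d) elements.
Cyclic subgroups by order — order 1: 1; order 2: 3; order 3: 4; order 6: 12.
Total: 20.

20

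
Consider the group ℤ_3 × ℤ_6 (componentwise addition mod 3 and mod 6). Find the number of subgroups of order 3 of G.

4

|G| = 18 and 3 | 18, so subgroups of order 3 are possible by Lagrange.
The subgroups of order 3 are: {(0,0), (0,2), (0,4)}; {(0,0), (1,0), (2,0)}; {(0,0), (1,2), (2,4)}; {(0,0), (1,4), (2,2)}.
So G has 4 subgroups of order 3.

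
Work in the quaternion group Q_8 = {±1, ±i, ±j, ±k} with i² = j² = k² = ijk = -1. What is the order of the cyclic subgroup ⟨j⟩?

4

Computing powers of j: the smallest k with (j)^k = e is k = 4.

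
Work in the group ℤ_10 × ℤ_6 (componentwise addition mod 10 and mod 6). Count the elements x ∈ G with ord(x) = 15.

8

An element (a,b) has order lcm(ord(a), ord(b)); count pairs with lcm equal to 15.
Enumerating gives 8 such elements.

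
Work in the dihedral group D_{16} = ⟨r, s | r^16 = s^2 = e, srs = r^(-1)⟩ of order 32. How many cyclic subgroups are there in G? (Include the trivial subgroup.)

21

Group the elements of G by the cyclic subgroup they generate; each cyclic subgroup of order d accounts for φ(d) elements.
Cyclic subgroups by order — order 1: 1; order 2: 17; order 4: 1; order 8: 1; order 16: 1.
Total: 21.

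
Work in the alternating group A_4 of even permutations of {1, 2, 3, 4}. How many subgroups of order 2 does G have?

|G| = 12 and 2 | 12, so subgroups of order 2 are possible by Lagrange.
The subgroups of order 2 are: {e, (1 2)(3 4)}; {e, (1 3)(2 4)}; {e, (1 4)(2 3)}.
So G has 3 subgroups of order 2.

3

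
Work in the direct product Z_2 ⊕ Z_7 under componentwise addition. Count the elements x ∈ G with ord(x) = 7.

6

An element (a,b) has order lcm(ord(a), ord(b)); count pairs with lcm equal to 7.
Enumerating gives 6 such elements.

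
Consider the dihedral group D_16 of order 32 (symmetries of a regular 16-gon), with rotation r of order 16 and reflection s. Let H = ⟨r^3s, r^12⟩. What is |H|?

8

|⟨r^3s⟩| = 2 and |⟨r^12⟩| = 4, so |H| is a multiple of lcm(2, 4) = 4 and divides |G| = 32.
Closing under the operation: H = {e, r^4, r^8, r^12, r^3s, r^7s, r^11s, r^15s}, so |H| = 8.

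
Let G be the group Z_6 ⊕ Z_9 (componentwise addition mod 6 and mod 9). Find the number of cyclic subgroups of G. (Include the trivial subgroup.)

Group the elements of G by the cyclic subgroup they generate; each cyclic subgroup of order d accounts for φ(d) elements.
Cyclic subgroups by order — order 1: 1; order 2: 1; order 3: 4; order 6: 4; order 9: 3; order 18: 3.
Total: 16.

16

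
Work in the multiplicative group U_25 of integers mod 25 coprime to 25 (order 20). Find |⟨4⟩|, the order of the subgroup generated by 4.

10

Compute successive powers of 4 mod 25: 4, 16, 14, 6, 24, 21, 9, 11, …; 4^10 ≡ 1 (mod 25).
So |⟨4⟩| = 10.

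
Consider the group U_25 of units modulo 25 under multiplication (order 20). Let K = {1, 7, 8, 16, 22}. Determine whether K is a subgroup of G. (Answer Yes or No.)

16 ∈ K but its inverse 11 ∉ K, so K is not a subgroup.

No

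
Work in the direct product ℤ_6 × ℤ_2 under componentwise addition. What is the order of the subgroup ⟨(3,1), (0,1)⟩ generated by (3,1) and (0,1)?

4

|⟨(3,1)⟩| = 2 and |⟨(0,1)⟩| = 2, so |H| is a multiple of lcm(2, 2) = 2 and divides |G| = 12.
Closing under the operation: H = {(0,0), (0,1), (3,0), (3,1)}, so |H| = 4.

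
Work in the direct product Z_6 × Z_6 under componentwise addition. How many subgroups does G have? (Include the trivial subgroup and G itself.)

|G| = 36, so by Lagrange every subgroup order divides 36. Divisors: 1, 2, 3, 4, 6, 9, 12, 18, 36.
Subgroups by order — order 1: 1; order 2: 3; order 3: 4; order 4: 1; order 6: 12; order 9: 1; order 12: 4; order 18: 3; order 36: 1.
Total: 1 + 3 + 4 + 1 + 12 + 1 + 4 + 3 + 1 = 30.

30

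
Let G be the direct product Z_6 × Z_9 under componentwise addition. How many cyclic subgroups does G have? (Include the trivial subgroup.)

16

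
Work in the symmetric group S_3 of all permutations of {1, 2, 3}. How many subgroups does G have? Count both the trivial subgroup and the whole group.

6

|G| = 6, so by Lagrange every subgroup order divides 6. Divisors: 1, 2, 3, 6.
Subgroups by order — order 1: 1; order 2: 3; order 3: 1; order 6: 1.
Total: 1 + 3 + 1 + 1 = 6.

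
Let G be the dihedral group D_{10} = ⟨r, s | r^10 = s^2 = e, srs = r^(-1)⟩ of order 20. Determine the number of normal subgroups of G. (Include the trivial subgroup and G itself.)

7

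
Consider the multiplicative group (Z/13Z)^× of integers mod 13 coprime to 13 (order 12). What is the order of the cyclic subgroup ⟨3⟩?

Compute successive powers of 3 mod 13: 3, 9, 1; 3^3 ≡ 1 (mod 13).
So |⟨3⟩| = 3.

3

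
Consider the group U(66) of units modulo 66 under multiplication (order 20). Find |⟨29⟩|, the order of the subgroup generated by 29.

Compute successive powers of 29 mod 66: 29, 49, 35, 25, 65, 37, 17, 31, …; 29^10 ≡ 1 (mod 66).
So |⟨29⟩| = 10.

10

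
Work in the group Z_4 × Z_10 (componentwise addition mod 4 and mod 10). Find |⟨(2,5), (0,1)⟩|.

|⟨(2,5)⟩| = 2 and |⟨(0,1)⟩| = 10, so |H| is a multiple of lcm(2, 10) = 10 and divides |G| = 40.
Closing under the operation: H = {(0,0), (0,1), (0,2), (0,3), (0,4), (0,5), (0,6), (0,7), (0,8), (0,9), (2,0), (2,1), (2,2), (2,3), (2,4), (2,5), (2,6), (2,7), (2,8), (2,9)}, so |H| = 20.

20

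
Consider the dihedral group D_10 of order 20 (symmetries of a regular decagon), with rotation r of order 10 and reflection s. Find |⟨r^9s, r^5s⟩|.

|⟨r^9s⟩| = 2 and |⟨r^5s⟩| = 2, so |H| is a multiple of lcm(2, 2) = 2 and divides |G| = 20.
Closing under the operation: H = {e, r^2, r^4, r^6, r^8, rs, r^3s, r^5s, r^7s, r^9s}, so |H| = 10.

10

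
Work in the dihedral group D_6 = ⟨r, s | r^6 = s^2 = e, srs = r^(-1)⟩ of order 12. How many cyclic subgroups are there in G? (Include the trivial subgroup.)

A cyclic subgroup of order d is generated by each of its φ(d) elements of order d, so the cyclic subgroups of order d number (#elements of order d)/φ(d).
Cyclic subgroups by order — order 1: 1; order 2: 7; order 3: 1; order 6: 1.
Total: 10.

10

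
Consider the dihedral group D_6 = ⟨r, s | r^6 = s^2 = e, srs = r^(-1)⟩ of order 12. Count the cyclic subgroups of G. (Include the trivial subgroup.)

10

Group the elements of G by the cyclic subgroup they generate; each cyclic subgroup of order d accounts for φ(d) elements.
Cyclic subgroups by order — order 1: 1; order 2: 7; order 3: 1; order 6: 1.
Total: 10.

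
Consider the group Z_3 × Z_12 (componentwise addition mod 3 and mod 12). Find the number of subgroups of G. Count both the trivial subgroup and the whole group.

|G| = 36, so by Lagrange every subgroup order divides 36. Divisors: 1, 2, 3, 4, 6, 9, 12, 18, 36.
Subgroups by order — order 1: 1; order 2: 1; order 3: 4; order 4: 1; order 6: 4; order 9: 1; order 12: 4; order 18: 1; order 36: 1.
Total: 1 + 1 + 4 + 1 + 4 + 1 + 4 + 1 + 1 = 18.

18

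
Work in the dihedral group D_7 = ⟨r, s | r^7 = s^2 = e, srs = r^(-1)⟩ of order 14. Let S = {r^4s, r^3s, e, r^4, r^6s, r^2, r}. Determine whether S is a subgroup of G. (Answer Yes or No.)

No

r ∈ S but its inverse r^6 ∉ S, so S is not a subgroup.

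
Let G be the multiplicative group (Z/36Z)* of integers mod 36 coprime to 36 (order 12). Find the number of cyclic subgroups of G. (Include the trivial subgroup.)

8

Each element a generates a cyclic subgroup ⟨a⟩; distinct elements may generate the same one (a cyclic group of order d has φ(d) generators).
Cyclic subgroups by order — order 1: 1; order 2: 3; order 3: 1; order 6: 3.
Total: 8.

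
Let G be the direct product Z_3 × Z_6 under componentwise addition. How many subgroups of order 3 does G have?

4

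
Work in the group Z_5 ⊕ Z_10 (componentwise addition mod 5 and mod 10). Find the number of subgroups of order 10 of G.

6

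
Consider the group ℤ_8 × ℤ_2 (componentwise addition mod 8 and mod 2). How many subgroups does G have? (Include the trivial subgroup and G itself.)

|G| = 16, so by Lagrange every subgroup order divides 16. Divisors: 1, 2, 4, 8, 16.
Subgroups by order — order 1: 1; order 2: 3; order 4: 3; order 8: 3; order 16: 1.
Total: 1 + 3 + 3 + 3 + 1 = 11.

11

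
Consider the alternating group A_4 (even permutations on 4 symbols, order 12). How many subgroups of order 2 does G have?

3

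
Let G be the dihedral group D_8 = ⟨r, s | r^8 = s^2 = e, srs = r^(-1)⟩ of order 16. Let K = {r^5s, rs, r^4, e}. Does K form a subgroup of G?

|K| = 4 divides |G| = 16, consistent with Lagrange.
K contains the identity, every element's inverse is in K, and K is closed under ·: it is a subgroup.

Yes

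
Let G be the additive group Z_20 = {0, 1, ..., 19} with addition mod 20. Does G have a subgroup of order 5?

Yes

5 | 20. A subgroup of order 5 is {0, 4, 8, 12, 16}.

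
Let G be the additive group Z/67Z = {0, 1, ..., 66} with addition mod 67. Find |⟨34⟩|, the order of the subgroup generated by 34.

67

In Z/67Z, the order of an element a is n/gcd(a, n).
gcd(34, 67) = 1, so |⟨34⟩| = 67/1 = 67.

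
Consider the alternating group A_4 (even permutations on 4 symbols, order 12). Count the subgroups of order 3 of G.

|G| = 12 and 3 | 12, so subgroups of order 3 are possible by Lagrange.
The subgroups of order 3 are: {e, (1 2 3), (1 3 2)}; {e, (1 2 4), (1 4 2)}; {e, (1 3 4), (1 4 3)}; {e, (2 3 4), (2 4 3)}.
So G has 4 subgroups of order 3.

4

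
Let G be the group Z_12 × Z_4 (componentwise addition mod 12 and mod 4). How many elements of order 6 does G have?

6

An element (a,b) has order lcm(ord(a), ord(b)); count pairs with lcm equal to 6.
Enumerating gives 6 such elements.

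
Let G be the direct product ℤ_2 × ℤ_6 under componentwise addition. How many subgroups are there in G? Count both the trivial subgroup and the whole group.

|G| = 12, so by Lagrange every subgroup order divides 12. Divisors: 1, 2, 3, 4, 6, 12.
Subgroups by order — order 1: 1; order 2: 3; order 3: 1; order 4: 1; order 6: 3; order 12: 1.
Total: 1 + 3 + 1 + 1 + 3 + 1 = 10.

10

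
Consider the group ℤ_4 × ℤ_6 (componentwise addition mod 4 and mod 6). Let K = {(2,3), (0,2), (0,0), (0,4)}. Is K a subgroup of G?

Closure fails: (2,3) + (0,2) = (2,5) ∉ K. So K is not a subgroup.

No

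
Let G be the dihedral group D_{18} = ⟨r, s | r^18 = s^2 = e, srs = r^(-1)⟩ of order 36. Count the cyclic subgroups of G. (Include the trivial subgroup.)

24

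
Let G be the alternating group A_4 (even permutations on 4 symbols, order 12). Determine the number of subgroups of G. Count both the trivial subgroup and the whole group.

10

|G| = 12, so by Lagrange every subgroup order divides 12. Divisors: 1, 2, 3, 4, 6, 12.
Subgroups by order — order 1: 1; order 2: 3; order 3: 4; order 4: 1; order 6: 0; order 12: 1.
Total: 1 + 3 + 4 + 1 + 0 + 1 = 10.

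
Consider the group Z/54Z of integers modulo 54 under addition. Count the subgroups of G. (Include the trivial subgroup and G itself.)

A cyclic group of order 54 has exactly one subgroup for each divisor of 54.
Divisors of 54: 1, 2, 3, 6, 9, 18, 27, 54.
So Z/54Z has 8 subgroups.

8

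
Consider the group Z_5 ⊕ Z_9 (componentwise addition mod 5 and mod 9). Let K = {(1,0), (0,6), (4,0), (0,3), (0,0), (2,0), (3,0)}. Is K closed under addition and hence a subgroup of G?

No

|K| = 7 does not divide |G| = 45, so by Lagrange K is not a subgroup.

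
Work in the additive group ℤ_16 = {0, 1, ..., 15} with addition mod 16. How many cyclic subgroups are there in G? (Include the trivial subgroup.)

Group the elements of G by the cyclic subgroup they generate; each cyclic subgroup of order d accounts for φ(d) elements.
Cyclic subgroups by order — order 1: 1; order 2: 1; order 4: 1; order 8: 1; order 16: 1.
Total: 5.

5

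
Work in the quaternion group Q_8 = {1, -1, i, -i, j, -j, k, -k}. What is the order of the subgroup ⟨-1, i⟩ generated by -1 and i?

4

|⟨-1⟩| = 2 and |⟨i⟩| = 4, so |H| is a multiple of lcm(2, 4) = 4 and divides |G| = 8.
Closing under the operation: H = {1, -1, i, -i}, so |H| = 4.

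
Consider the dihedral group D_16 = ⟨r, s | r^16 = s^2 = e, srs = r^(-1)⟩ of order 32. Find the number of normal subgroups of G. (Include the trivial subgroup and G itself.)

8

G has 36 subgroups. Checking conjugation-invariance by order — order 1: 1/1 normal; order 2: 1/17 normal; order 4: 1/9 normal; order 8: 1/5 normal; order 16: 3/3 normal; order 32: 1/1 normal.
Total normal subgroups: 8.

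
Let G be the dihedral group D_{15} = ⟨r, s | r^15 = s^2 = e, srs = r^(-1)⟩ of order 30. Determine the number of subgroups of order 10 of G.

3

|G| = 30 and 10 | 30, so subgroups of order 10 are possible by Lagrange.
The subgroups of order 10 are: {e, r^3, r^6, r^9, r^12, rs, r^4s, r^7s, r^10s, r^13s}; {e, r^3, r^6, r^9, r^12, r^2s, r^5s, r^8s, r^11s, r^14s}; {e, r^3, r^6, r^9, r^12, s, r^3s, r^6s, r^9s, r^12s}.
So G has 3 subgroups of order 10.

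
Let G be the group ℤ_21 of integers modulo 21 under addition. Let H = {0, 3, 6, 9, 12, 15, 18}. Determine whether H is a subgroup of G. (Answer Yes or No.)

Yes

|H| = 7 divides |G| = 21, consistent with Lagrange.
H contains the identity, every element's inverse is in H, and H is closed under +: it is a subgroup.
In fact H = ⟨18⟩.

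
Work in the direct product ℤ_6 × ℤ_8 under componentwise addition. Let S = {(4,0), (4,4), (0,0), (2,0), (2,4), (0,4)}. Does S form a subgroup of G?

|S| = 6 divides |G| = 48, consistent with Lagrange.
S contains the identity, every element's inverse is in S, and S is closed under +: it is a subgroup.
In fact S = ⟨(4,4)⟩.

Yes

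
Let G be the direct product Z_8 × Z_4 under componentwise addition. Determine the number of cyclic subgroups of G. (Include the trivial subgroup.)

Each element a generates a cyclic subgroup ⟨a⟩; distinct elements may generate the same one (a cyclic group of order d has φ(d) generators).
Cyclic subgroups by order — order 1: 1; order 2: 3; order 4: 6; order 8: 4.
Total: 14.

14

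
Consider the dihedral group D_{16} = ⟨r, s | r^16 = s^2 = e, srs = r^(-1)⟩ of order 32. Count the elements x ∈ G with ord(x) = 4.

2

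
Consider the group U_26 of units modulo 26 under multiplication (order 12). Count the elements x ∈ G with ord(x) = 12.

The elements of order 12 are: 7, 11, 15, 19.
That's 4.

4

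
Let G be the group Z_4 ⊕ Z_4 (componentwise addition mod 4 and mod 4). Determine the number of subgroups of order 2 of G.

3

|G| = 16 and 2 | 16, so subgroups of order 2 are possible by Lagrange.
The subgroups of order 2 are: {(0,0), (0,2)}; {(0,0), (2,0)}; {(0,0), (2,2)}.
So G has 3 subgroups of order 2.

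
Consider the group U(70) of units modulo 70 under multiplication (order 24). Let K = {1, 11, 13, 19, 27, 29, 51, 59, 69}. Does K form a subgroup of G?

|K| = 9 does not divide |G| = 24, so by Lagrange K is not a subgroup.

No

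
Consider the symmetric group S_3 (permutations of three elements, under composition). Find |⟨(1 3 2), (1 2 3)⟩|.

|⟨(1 3 2)⟩| = 3 and |⟨(1 2 3)⟩| = 3, so |H| is a multiple of lcm(3, 3) = 3 and divides |G| = 6.
Closing under the operation: H = {e, (1 2 3), (1 3 2)}, so |H| = 3.

3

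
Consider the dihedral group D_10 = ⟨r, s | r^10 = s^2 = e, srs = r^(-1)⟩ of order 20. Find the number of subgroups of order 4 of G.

|G| = 20 and 4 | 20, so subgroups of order 4 are possible by Lagrange.
The subgroups of order 4 are: {e, r^5, r^2s, r^7s}; {e, r^5, r^3s, r^8s}; {e, r^5, r^4s, r^9s}; {e, r^5, s, r^5s}; … (5 in all).
So G has 5 subgroups of order 4.

5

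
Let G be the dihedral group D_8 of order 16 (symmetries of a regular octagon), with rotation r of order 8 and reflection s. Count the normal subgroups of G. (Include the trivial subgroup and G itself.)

7

G has 19 subgroups. Checking conjugation-invariance by order — order 1: 1/1 normal; order 2: 1/9 normal; order 4: 1/5 normal; order 8: 3/3 normal; order 16: 1/1 normal.
Total normal subgroups: 7.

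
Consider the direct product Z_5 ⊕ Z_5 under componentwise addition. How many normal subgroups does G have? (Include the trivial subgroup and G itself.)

G is abelian, so every subgroup is normal.
G has 8 subgroups in total, hence 8 normal subgroups.

8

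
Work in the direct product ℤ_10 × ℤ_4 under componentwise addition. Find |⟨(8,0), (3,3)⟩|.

20

|⟨(8,0)⟩| = 5 and |⟨(3,3)⟩| = 20, so |H| is a multiple of lcm(5, 20) = 20 and divides |G| = 40.
Closing under the operation: H = {(0,0), (0,2), (1,1), (1,3), (2,0), (2,2), (3,1), (3,3), (4,0), (4,2), (5,1), (5,3), (6,0), (6,2), (7,1), (7,3), (8,0), (8,2), (9,1), (9,3)}, so |H| = 20.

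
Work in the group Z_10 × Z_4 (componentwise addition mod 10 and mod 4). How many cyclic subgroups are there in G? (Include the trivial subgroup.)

Group the elements of G by the cyclic subgroup they generate; each cyclic subgroup of order d accounts for φ(d) elements.
Cyclic subgroups by order — order 1: 1; order 2: 3; order 4: 2; order 5: 1; order 10: 3; order 20: 2.
Total: 12.

12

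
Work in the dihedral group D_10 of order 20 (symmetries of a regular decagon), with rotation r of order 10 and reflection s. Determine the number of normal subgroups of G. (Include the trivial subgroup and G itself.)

7

G has 22 subgroups. Checking conjugation-invariance by order — order 1: 1/1 normal; order 2: 1/11 normal; order 4: 0/5 normal; order 5: 1/1 normal; order 10: 3/3 normal; order 20: 1/1 normal.
Total normal subgroups: 7.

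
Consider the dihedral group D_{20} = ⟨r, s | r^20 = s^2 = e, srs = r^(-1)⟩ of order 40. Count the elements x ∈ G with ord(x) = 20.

8

The elements of order 20 are: r, r^3, r^7, r^9, r^11, r^13, r^17, r^19.
That's 8.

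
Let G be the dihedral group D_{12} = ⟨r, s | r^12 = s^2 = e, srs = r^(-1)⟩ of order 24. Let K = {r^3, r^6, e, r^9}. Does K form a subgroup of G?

Yes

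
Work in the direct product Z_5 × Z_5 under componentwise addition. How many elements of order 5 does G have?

An element (a,b) has order lcm(ord(a), ord(b)); count pairs with lcm equal to 5.
Enumerating gives 24 such elements.

24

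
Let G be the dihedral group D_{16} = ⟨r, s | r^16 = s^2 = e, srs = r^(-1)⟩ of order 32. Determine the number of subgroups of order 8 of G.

5

|G| = 32 and 8 | 32, so subgroups of order 8 are possible by Lagrange.
The subgroups of order 8 are: {e, r^2, r^4, r^6, r^8, r^10, r^12, r^14}; {e, r^4, r^8, r^12, r^2s, r^6s, r^10s, r^14s}; {e, r^4, r^8, r^12, r^3s, r^7s, r^11s, r^15s}; {e, r^4, r^8, r^12, s, r^4s, r^8s, r^12s}; … (5 in all).
So G has 5 subgroups of order 8.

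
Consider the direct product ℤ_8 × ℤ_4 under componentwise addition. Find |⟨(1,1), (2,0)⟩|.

|⟨(1,1)⟩| = 8 and |⟨(2,0)⟩| = 4, so |H| is a multiple of lcm(8, 4) = 8 and divides |G| = 32.
Closing under the operation: H = {(0,0), (0,2), (1,1), (1,3), (2,0), (2,2), (3,1), (3,3), (4,0), (4,2), (5,1), (5,3), (6,0), (6,2), (7,1), (7,3)}, so |H| = 16.

16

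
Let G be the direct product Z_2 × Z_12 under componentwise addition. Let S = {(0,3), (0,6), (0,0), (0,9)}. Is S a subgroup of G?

|S| = 4 divides |G| = 24, consistent with Lagrange.
S contains the identity, every element's inverse is in S, and S is closed under +: it is a subgroup.
In fact S = ⟨(0,3)⟩.

Yes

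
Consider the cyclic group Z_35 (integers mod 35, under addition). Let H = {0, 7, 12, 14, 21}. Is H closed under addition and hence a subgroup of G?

No

7 ∈ H but its inverse 28 ∉ H, so H is not a subgroup.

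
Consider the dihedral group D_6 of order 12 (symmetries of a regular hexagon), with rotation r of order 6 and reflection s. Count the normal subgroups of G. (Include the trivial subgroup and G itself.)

7

G has 16 subgroups. Checking conjugation-invariance by order — order 1: 1/1 normal; order 2: 1/7 normal; order 3: 1/1 normal; order 4: 0/3 normal; order 6: 3/3 normal; order 12: 1/1 normal.
Total normal subgroups: 7.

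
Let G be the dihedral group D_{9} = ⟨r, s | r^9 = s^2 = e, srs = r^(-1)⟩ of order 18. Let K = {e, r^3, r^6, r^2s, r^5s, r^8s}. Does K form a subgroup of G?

|K| = 6 divides |G| = 18, consistent with Lagrange.
K contains the identity, every element's inverse is in K, and K is closed under ·: it is a subgroup.

Yes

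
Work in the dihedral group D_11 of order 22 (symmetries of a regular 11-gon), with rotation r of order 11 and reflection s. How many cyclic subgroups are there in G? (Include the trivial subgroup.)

A cyclic subgroup of order d is generated by each of its φ(d) elements of order d, so the cyclic subgroups of order d number (#elements of order d)/φ(d).
Cyclic subgroups by order — order 1: 1; order 2: 11; order 11: 1.
Total: 13.

13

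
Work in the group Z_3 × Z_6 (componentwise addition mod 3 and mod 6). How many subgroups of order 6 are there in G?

|G| = 18 and 6 | 18, so subgroups of order 6 are possible by Lagrange.
The subgroups of order 6 are: {(0,0), (0,1), (0,2), (0,3), (0,4), (0,5)}; {(0,0), (0,3), (1,0), (1,3), (2,0), (2,3)}; {(0,0), (0,3), (1,1), (1,4), (2,2), (2,5)}; {(0,0), (0,3), (1,2), (1,5), (2,1), (2,4)}.
So G has 4 subgroups of order 6.

4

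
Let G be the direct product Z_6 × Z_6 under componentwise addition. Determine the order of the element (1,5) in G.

6

The order of (1,5) in Z_6 × Z_6 is lcm(ord(1) in Z_6, ord(5) in Z_6).
ord(1) = 6 and ord(5) = 6, so |⟨(1,5)⟩| = lcm(6, 6) = 6.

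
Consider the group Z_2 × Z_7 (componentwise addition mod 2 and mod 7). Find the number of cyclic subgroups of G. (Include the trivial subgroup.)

4

A cyclic subgroup of order d is generated by each of its φ(d) elements of order d, so the cyclic subgroups of order d number (#elements of order d)/φ(d).
Cyclic subgroups by order — order 1: 1; order 2: 1; order 7: 1; order 14: 1.
Total: 4.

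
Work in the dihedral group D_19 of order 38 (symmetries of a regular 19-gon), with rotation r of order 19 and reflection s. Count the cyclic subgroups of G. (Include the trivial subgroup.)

21

A cyclic subgroup of order d is generated by each of its φ(d) elements of order d, so the cyclic subgroups of order d number (#elements of order d)/φ(d).
Cyclic subgroups by order — order 1: 1; order 2: 19; order 19: 1.
Total: 21.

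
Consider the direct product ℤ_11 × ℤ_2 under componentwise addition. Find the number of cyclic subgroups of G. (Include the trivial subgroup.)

4

A cyclic subgroup of order d is generated by each of its φ(d) elements of order d, so the cyclic subgroups of order d number (#elements of order d)/φ(d).
Cyclic subgroups by order — order 1: 1; order 2: 1; order 11: 1; order 22: 1.
Total: 4.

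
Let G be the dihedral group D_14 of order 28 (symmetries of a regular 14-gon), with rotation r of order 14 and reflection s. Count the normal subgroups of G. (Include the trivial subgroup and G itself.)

G has 28 subgroups. Checking conjugation-invariance by order — order 1: 1/1 normal; order 2: 1/15 normal; order 4: 0/7 normal; order 7: 1/1 normal; order 14: 3/3 normal; order 28: 1/1 normal.
Total normal subgroups: 7.

7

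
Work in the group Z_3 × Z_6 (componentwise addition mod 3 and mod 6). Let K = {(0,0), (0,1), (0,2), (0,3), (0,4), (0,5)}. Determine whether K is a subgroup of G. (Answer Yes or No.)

Yes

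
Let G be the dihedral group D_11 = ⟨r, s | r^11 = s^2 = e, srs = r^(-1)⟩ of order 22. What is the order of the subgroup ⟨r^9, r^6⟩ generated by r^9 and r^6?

11

|⟨r^9⟩| = 11 and |⟨r^6⟩| = 11, so |H| is a multiple of lcm(11, 11) = 11 and divides |G| = 22.
Closing under the operation: H = {e, r, r^2, r^3, r^4, r^5, r^6, r^7, r^8, r^9, r^10}, so |H| = 11.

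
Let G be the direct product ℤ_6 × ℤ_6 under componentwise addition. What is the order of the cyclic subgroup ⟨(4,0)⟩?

3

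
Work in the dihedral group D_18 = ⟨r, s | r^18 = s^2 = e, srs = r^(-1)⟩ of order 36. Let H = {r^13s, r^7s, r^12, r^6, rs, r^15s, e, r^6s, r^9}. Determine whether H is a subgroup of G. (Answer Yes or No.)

No

Closure fails: r^9 · r^7s = r^16s ∉ H. So H is not a subgroup.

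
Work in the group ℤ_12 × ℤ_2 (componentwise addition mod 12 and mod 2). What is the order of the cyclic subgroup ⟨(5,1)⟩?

The order of (5,1) in Z_12 × Z_2 is lcm(ord(5) in Z_12, ord(1) in Z_2).
ord(5) = 12 and ord(1) = 2, so |⟨(5,1)⟩| = lcm(12, 2) = 12.

12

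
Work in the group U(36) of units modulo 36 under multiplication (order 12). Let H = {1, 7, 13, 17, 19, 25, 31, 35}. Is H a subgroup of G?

No

|H| = 8 does not divide |G| = 12, so by Lagrange H is not a subgroup.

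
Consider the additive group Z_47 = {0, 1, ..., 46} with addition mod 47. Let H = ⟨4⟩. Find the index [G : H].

1

|⟨4⟩| = 47 and |G| = 47.
By Lagrange, [G : H] = |G|/|H| = 47/47 = 1.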